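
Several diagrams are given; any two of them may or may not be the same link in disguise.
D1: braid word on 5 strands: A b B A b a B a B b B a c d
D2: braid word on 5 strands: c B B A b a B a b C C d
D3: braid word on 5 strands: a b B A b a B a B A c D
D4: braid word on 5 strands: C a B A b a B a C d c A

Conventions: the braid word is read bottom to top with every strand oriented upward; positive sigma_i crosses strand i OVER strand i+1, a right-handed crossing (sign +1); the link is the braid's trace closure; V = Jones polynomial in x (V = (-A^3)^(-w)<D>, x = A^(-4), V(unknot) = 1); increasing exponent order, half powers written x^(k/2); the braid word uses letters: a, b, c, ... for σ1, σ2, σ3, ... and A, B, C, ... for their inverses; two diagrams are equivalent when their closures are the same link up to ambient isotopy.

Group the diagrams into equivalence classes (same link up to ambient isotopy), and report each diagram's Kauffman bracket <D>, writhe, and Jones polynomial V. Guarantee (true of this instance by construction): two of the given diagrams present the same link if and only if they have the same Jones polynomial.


grouping into links: {D1, D2, D3, D4}
V(D1) = x^-2 + 2 + x^2  (w +2, c 14, <D> = A^-2 + 2A^6 + A^14)
V(D2) = x^-2 + 2 + x^2  (w 0, c 12, <D> = A^-8 + 2 + A^8)
V(D3) = x^-2 + 2 + x^2  (w 0, c 12, <D> = A^-8 + 2 + A^8)
D4 (bracket A^-8 + 2 + A^8; 12 crossings at w = 0): V = x^-2 + 2 + x^2
key observation: all 4 diagrams share one V(x), hence one class


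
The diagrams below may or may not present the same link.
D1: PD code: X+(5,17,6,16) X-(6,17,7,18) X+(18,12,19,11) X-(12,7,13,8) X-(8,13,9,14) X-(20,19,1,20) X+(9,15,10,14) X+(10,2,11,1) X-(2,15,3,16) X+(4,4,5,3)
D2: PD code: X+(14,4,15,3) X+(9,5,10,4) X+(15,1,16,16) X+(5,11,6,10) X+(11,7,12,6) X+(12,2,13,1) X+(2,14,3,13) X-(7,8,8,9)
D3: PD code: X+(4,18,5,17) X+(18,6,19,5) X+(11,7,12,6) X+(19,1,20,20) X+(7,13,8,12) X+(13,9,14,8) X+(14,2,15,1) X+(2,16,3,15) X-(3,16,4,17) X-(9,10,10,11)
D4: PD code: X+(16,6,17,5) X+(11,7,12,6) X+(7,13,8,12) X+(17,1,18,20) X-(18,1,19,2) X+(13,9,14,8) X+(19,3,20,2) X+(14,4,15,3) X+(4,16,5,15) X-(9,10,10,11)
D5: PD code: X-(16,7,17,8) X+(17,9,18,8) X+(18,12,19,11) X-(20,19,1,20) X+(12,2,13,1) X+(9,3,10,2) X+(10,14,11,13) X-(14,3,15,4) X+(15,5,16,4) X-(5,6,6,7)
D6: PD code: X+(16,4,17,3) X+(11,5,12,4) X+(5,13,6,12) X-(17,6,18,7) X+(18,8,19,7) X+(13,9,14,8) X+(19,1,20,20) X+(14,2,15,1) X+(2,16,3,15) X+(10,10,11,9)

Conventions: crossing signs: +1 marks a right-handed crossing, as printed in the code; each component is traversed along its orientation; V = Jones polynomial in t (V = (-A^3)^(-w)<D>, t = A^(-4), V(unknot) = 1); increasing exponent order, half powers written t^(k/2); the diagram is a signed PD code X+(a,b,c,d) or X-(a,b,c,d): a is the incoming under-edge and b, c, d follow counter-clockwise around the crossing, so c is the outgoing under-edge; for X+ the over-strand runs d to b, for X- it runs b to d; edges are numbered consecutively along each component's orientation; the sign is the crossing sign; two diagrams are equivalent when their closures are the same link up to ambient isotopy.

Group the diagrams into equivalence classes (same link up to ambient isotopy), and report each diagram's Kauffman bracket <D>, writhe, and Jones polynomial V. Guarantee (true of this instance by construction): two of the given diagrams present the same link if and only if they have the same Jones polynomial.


equivalence classes: {D1} | {D2, D3, D4, D6} | {D5}
D1 (bracket A^-8 - A^-4 + 1 - A^4 + A^8; 10 crossings at w = 0): V = t^-2 - t^-1 + 1 - t + t^2
V(D2) = t^2 + 2t^4 - 2t^5 + t^6 - 2t^7 + t^8  [8 crossings, <D> = A^-14 - 2A^-10 + A^-6 - 2A^-2 + 2A^2 + A^10, w = +6]
V(D3) = t^2 + 2t^4 - 2t^5 + t^6 - 2t^7 + t^8  (w +6, c 10, <D> = A^-14 - 2A^-10 + A^-6 - 2A^-2 + 2A^2 + A^10)
D4 (bracket A^-14 - 2A^-10 + A^-6 - 2A^-2 + 2A^2 + A^10; 10 crossings at w = +6): V = t^2 + 2t^4 - 2t^5 + t^6 - 2t^7 + t^8
V(D5) = t + t^3 - t^4  (w +2, c 10, <D> = -A^-10 + A^-6 + A^2)
V(D6) = t^2 + 2t^4 - 2t^5 + t^6 - 2t^7 + t^8  (w +8, c 10, <D> = A^-8 - 2A^-4 + 1 - 2A^4 + 2A^8 + A^16)
observation: 3 values of V(t) split the 6 diagrams


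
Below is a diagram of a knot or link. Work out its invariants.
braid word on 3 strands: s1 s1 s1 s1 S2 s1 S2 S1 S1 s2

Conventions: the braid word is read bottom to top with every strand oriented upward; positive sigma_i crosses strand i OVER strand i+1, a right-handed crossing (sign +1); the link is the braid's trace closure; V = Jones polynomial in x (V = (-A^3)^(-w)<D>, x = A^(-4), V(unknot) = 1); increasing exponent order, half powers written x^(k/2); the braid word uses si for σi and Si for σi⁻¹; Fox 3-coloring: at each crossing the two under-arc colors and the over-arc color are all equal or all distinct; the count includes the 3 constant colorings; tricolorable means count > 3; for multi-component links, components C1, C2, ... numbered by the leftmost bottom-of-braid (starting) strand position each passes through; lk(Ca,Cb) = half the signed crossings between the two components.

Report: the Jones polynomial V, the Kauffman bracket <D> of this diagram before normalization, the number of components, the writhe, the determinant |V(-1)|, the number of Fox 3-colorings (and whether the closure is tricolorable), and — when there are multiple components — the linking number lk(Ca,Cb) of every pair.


V = -x^-2 + 2x^-1 - 3 + 5x - 4x^2 + 5x^3 - 4x^4 + 2x^5 - x^6
<D> = -A^-18 + 2A^-14 - 4A^-10 + 5A^-6 - 4A^-2 + 5A^2 - 3A^6 + 2A^10 - A^14 (w = +2)
1 component over 10 crossings, w = +2
9 Fox colorings among 3^10, |V(-1)| = 27: tricolorable
why: the span of V is 8, forcing >= 8 crossings in any diagram


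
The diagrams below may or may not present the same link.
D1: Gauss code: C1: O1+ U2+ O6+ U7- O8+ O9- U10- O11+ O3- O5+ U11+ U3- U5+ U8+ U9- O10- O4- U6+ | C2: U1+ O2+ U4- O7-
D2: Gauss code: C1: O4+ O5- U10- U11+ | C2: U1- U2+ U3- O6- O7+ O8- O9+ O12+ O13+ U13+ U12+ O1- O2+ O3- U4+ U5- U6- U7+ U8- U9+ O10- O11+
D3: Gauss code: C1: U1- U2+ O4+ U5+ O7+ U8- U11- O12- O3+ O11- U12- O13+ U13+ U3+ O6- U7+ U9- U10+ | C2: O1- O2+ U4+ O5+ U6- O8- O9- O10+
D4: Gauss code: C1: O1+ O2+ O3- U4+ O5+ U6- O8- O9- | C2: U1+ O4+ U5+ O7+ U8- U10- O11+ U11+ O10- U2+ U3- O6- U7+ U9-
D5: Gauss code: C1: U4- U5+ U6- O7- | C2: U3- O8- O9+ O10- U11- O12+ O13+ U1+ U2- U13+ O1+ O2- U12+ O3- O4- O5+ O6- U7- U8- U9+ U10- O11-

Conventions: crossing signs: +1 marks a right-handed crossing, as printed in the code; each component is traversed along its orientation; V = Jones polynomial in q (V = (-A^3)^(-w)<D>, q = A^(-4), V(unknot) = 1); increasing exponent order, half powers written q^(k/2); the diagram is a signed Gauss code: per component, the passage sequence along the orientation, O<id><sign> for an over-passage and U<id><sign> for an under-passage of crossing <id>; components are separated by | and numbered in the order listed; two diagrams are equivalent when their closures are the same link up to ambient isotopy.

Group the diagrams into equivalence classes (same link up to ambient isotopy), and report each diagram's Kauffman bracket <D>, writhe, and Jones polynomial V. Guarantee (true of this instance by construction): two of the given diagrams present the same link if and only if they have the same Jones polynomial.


equivalence classes: {D1, D3, D4} | {D2} | {D5}
D1 (bracket -A^-11 + 2A^-7 - A^-3 + 2A - A^5 + A^9; 11 crossings at w = +1): V = -q^(-3/2) + q^(-1/2) - 2q^(1/2) + q^(3/2) - 2q^(5/2) + q^(7/2)
V(D2) = -q^(-1/2) - q^(1/2)  (w +1, c 13, <D> = A + A^5)
V(D3) = -q^(-3/2) + q^(-1/2) - 2q^(1/2) + q^(3/2) - 2q^(5/2) + q^(7/2)  [13 crossings, <D> = -A^-11 + 2A^-7 - A^-3 + 2A - A^5 + A^9, w = +1]
V(D4) = -q^(-3/2) + q^(-1/2) - 2q^(1/2) + q^(3/2) - 2q^(5/2) + q^(7/2)  (w +1, c 11, <D> = -A^-11 + 2A^-7 - A^-3 + 2A - A^5 + A^9)
D5 (bracket A^-3 + 2A^5 - A^9 + A^13 - A^17; 13 crossings at w = -3): V = q^(-13/2) - q^(-11/2) + q^(-9/2) - 2q^(-7/2) - q^(-3/2)
key observation: 3 values of V(q) split the 5 diagrams


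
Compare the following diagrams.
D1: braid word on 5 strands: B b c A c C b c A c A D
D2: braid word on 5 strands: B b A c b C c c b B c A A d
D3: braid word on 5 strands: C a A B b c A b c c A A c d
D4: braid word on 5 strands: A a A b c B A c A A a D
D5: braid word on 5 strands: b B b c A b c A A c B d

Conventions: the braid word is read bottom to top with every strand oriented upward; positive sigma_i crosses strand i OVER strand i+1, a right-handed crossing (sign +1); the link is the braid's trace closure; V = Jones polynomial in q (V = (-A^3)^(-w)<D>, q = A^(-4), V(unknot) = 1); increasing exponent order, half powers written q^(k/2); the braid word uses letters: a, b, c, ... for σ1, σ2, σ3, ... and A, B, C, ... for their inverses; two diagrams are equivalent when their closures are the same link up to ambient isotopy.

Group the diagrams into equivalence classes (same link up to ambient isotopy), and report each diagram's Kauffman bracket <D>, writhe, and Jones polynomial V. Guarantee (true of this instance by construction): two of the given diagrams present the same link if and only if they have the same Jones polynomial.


equivalence classes: {D1, D2, D3, D5} | {D4}
D1 (bracket -A^-12 + A^-8 - A^-4 + 3 - A^4 + A^8 - A^12; 12 crossings at w = 0): V = -q^-3 + q^-2 - q^-1 + 3 - q + q^2 - q^3
V(D2) = -q^-3 + q^-2 - q^-1 + 3 - q + q^2 - q^3  [14 crossings, <D> = -A^-6 + A^-2 - A^2 + 3A^6 - A^10 + A^14 - A^18, w = +2]
V(D3) = -q^-3 + q^-2 - q^-1 + 3 - q + q^2 - q^3  (w +2, c 14, <D> = -A^-6 + A^-2 - A^2 + 3A^6 - A^10 + A^14 - A^18)
V(D4) = -q^-4 + q^-3 + q^-1  [12 crossings, <D> = A^-2 + A^6 - A^10, w = -2]
V(D5) = -q^-3 + q^-2 - q^-1 + 3 - q + q^2 - q^3  [12 crossings, <D> = -A^-6 + A^-2 - A^2 + 3A^6 - A^10 + A^14 - A^18, w = +2]
observation: 2 classes among 5 diagrams; unequal V(q) rules out equality


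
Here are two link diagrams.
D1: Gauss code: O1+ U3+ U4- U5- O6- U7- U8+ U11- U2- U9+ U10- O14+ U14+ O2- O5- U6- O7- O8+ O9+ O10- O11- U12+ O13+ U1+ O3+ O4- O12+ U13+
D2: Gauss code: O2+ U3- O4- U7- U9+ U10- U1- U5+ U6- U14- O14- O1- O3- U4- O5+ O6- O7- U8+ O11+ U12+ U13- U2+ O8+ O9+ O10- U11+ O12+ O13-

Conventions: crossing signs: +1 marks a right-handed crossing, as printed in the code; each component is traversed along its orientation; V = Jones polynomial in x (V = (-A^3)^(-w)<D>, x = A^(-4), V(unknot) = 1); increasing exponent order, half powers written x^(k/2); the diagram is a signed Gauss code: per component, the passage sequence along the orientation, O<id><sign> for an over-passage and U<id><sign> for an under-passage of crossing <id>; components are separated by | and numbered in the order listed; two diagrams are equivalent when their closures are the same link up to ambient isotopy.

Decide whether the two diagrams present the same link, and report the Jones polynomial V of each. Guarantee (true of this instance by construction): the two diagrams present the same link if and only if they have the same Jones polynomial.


equivalent: yes
D1 (bracket -A^-12 + A^-8 - A^-4 + 3 - A^4 + A^8 - A^12; 14 crossings at w = 0): V = -x^-3 + x^-2 - x^-1 + 3 - x + x^2 - x^3
D2 (bracket -A^-18 + A^-14 - A^-10 + 3A^-6 - A^-2 + A^2 - A^6; 14 crossings at w = -2): V = -x^-3 + x^-2 - x^-1 + 3 - x + x^2 - x^3
key observation: one V(x) for all 2 diagrams — one class (guaranteed)


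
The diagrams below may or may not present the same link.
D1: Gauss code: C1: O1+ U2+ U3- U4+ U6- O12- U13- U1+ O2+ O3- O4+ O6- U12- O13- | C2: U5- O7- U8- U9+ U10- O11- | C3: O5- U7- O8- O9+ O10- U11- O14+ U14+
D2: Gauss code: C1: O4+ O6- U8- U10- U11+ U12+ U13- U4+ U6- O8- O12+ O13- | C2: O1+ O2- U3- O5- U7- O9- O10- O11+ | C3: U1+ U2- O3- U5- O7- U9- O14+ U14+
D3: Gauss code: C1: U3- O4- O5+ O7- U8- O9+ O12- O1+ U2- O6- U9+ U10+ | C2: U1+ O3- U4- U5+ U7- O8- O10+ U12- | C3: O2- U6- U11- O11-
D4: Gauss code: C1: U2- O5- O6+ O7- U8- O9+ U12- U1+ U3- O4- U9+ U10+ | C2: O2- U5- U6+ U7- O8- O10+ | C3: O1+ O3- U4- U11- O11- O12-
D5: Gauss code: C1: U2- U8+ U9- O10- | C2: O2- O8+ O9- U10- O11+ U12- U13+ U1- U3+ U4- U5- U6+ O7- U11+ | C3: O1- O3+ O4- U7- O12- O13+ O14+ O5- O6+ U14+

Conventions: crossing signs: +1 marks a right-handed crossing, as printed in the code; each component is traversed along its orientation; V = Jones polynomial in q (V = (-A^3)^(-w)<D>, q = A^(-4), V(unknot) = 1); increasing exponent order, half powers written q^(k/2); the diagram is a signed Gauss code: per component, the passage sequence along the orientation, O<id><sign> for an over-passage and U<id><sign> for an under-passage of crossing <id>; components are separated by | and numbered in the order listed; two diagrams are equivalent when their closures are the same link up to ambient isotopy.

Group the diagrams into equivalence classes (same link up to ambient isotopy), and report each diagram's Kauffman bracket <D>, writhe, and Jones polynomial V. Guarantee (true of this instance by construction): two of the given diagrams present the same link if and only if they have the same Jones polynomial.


classes: {D1, D2} | {D3, D4, D5}
V(D1) = q^-6 + q^-3 + q^-2 + q^-1  [14 crossings, <D> = A^-8 + A^-4 + 1 + A^12, w = -4]
V(D2) = q^-6 + q^-3 + q^-2 + q^-1  [14 crossings, <D> = A^-8 + A^-4 + 1 + A^12, w = -4]
V(D3) = q^-5 + 2q^-3 + q^-1  [12 crossings, <D> = A^-8 + 2 + A^8, w = -4]
D4 (bracket A^-8 + 2 + A^8; 12 crossings at w = -4): V = q^-5 + 2q^-3 + q^-1
D5 (bracket A^-2 + 2A^6 + A^14; 14 crossings at w = -2): V = q^-5 + 2q^-3 + q^-1
note: 2 classes among 5 diagrams; unequal V(q) rules out equality


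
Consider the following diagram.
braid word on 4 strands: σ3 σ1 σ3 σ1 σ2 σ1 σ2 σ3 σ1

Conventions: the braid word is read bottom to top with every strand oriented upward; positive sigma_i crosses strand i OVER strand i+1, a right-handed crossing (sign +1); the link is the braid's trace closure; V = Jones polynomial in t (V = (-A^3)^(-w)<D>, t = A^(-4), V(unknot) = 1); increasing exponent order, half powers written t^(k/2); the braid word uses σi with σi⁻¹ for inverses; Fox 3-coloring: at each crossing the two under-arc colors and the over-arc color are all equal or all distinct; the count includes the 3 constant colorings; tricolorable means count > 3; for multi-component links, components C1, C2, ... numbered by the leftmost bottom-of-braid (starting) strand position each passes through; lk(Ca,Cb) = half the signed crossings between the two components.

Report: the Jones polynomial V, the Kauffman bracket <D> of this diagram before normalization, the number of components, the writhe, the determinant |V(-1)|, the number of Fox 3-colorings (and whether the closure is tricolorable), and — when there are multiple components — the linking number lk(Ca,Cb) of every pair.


Jones polynomial: V(t) = t^3 + 2t^5 - 2t^6 + 2t^7 - 3t^8 + 2t^9 - 2t^10 + t^11
<D> = -A^-17 + 2A^-13 - 2A^-9 + 3A^-5 - 2A^-1 + 2A^3 - 2A^7 - A^15; writhe +9
components 1, writhe +9 (9 crossings)
3-colorings: 9 of 3^9, det 15 — tricolorable
note: det 15 = |V(-1)|; divisible by 3, so tricolorable


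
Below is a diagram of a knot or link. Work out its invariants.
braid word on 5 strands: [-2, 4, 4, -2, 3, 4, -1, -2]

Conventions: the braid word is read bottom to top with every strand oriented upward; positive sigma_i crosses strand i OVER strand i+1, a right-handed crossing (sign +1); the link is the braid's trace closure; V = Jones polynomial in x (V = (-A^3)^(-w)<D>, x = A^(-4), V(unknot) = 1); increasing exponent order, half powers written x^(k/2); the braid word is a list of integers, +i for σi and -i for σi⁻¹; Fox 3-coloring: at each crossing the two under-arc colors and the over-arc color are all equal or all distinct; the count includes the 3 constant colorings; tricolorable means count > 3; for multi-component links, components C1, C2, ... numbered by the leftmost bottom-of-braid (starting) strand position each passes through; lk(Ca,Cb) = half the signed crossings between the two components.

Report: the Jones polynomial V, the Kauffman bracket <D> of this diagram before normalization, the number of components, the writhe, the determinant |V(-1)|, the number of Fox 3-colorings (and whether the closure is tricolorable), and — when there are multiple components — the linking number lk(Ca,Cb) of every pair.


V(x) = -x^-3 + x^-2 - x^-1 + 3 - x + x^2 - x^3
bracket: -A^-12 + A^-8 - A^-4 + 3 - A^4 + A^8 - A^12, w = 0
1 component, writhe 0, over 8 crossings
det 9, colorings 27 of 3^8 — tricolorable
observation: w = 0 shifts under R1 moves; the (-A^3)^(0) factor cancels that in V


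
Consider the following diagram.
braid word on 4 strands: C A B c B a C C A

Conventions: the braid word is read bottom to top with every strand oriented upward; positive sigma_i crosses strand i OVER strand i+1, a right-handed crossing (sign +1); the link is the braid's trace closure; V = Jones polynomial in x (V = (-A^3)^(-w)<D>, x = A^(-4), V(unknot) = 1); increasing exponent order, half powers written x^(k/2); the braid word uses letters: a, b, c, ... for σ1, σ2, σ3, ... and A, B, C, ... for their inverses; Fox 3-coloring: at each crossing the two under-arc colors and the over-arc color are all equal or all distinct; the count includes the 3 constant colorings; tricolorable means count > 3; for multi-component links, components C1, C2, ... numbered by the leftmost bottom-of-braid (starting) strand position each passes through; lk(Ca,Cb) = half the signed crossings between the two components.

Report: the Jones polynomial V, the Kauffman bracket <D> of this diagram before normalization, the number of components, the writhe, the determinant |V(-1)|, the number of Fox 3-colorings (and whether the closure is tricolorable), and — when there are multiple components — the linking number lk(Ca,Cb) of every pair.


V(x) = -x^-6 + x^-5 - x^-4 + 2x^-3 - x^-2 + x^-1
bracket: -A^-11 + A^-7 - 2A^-3 + A - A^5 + A^9, w = -5
1 component, writhe -5, over 9 crossings
det 7, colorings 3 of 3^9 — not tricolorable
observation: det 7 = |V(-1)|; not divisible by 3, so not tricolorable


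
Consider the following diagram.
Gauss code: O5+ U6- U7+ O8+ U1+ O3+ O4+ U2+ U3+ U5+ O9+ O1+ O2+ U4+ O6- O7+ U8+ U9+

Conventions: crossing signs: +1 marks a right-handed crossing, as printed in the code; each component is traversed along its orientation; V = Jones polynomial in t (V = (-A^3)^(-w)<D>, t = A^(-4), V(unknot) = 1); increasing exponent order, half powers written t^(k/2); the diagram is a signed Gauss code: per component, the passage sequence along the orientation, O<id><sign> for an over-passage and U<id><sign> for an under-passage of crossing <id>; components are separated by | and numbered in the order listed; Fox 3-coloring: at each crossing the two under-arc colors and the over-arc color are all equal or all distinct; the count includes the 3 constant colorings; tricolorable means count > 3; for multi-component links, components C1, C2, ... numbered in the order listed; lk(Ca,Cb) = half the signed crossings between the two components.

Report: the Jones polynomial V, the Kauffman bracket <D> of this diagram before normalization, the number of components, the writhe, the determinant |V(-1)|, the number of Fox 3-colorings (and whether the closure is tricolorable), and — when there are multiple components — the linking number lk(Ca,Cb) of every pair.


V(t) = t^2 + t^4 - t^5 + t^6 - t^7
bracket: A^-7 - A^-3 + A - A^5 - A^13, w = +7
1 component, writhe +7, over 9 crossings
det 5, colorings 3 of 3^9 — not tricolorable
observation: w = +7 shifts under R1 moves; the (-A^3)^(-7) factor cancels that in V


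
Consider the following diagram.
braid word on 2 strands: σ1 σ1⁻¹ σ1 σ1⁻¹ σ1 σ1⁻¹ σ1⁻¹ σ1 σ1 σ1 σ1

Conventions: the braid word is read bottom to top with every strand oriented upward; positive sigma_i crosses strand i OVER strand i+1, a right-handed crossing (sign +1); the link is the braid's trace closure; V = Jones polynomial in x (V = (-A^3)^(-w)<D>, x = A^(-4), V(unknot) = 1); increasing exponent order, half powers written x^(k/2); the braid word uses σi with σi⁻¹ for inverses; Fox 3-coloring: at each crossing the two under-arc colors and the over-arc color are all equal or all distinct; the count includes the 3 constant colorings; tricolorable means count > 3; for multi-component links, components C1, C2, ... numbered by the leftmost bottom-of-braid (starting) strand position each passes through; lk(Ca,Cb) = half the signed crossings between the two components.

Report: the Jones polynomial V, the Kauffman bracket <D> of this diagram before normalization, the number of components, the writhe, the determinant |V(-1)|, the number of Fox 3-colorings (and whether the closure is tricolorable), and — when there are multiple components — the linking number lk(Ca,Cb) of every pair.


V = x + x^3 - x^4
<D> = A^-7 - A^-3 - A^5 (w = +3)
1 component over 11 crossings, w = +3
9 Fox colorings among 3^11, |V(-1)| = 3: tricolorable
why: the word shrinks to σ1 σ1 σ1 after cancelling


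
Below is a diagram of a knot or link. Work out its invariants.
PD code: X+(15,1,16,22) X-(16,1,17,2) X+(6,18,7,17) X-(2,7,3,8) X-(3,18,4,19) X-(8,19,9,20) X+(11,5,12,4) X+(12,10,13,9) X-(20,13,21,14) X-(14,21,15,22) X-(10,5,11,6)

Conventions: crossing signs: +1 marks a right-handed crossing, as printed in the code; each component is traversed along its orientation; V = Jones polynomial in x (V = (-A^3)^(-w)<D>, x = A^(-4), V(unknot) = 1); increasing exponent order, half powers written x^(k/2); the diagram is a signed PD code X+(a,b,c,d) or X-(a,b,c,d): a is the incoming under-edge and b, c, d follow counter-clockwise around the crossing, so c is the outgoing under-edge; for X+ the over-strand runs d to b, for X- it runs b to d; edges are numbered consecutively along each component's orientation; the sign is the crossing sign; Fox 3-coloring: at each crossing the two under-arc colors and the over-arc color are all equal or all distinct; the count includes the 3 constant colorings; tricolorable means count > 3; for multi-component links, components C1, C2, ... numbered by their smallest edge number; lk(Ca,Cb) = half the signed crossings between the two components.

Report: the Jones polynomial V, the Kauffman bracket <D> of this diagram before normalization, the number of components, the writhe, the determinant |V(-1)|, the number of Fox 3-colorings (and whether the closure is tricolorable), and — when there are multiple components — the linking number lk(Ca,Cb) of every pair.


V = -x^-4 + x^-3 + x^-1
<D> = -A^-5 - A^3 + A^7 (w = -3)
1 component over 11 crossings, w = -3
9 Fox colorings among 3^11, |V(-1)| = 3: tricolorable
why: V spans 3 powers of x: at least 3 crossings in any diagram


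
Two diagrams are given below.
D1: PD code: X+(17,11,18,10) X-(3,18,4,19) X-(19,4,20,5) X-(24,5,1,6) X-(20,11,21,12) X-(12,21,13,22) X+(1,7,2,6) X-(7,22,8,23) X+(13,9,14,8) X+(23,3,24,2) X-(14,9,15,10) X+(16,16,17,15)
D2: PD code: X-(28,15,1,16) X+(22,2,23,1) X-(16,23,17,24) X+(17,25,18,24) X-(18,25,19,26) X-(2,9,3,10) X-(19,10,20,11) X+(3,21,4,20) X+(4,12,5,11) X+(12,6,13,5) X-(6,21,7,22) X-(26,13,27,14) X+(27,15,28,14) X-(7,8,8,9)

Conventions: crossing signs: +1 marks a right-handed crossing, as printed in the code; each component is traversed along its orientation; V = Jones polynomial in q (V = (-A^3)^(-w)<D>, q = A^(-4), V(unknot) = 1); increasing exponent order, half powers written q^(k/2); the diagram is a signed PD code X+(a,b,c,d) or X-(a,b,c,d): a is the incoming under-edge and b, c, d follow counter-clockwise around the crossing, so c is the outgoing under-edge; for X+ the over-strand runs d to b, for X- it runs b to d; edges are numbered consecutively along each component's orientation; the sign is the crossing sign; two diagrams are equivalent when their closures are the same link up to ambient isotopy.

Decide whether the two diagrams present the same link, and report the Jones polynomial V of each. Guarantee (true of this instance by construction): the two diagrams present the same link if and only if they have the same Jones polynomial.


equivalent: no
D1 (bracket A^-2 - A^2 + 2A^6 - A^10 + A^14 - A^18; 12 crossings at w = -2): V = -q^-6 + q^-5 - q^-4 + 2q^-3 - q^-2 + q^-1
V(D2) = q^-4 - 2q^-3 + 3q^-2 - 4q^-1 + 4 - 3q + 3q^2 - q^3  (w -2, c 14, <D> = -A^-18 + 3A^-14 - 3A^-10 + 4A^-6 - 4A^-2 + 3A^2 - 2A^6 + A^10)
key observation: 2 values of V(q) split the 2 diagrams


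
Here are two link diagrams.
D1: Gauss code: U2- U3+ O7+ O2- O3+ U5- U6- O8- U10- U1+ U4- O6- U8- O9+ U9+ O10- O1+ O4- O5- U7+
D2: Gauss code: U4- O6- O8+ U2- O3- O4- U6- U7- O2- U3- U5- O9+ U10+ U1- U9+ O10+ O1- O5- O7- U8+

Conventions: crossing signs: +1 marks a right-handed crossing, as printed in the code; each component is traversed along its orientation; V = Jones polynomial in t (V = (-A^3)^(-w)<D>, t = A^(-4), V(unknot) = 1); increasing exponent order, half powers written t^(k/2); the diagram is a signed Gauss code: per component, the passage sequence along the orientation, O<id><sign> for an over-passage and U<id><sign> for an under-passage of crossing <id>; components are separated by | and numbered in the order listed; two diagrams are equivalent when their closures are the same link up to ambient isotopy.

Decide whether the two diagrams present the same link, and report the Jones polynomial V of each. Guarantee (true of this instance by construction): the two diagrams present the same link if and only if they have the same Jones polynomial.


same link: no
V(D1) = -t^-4 + t^-3 + t^-1  [10 crossings, <D> = A^-2 + A^6 - A^10, w = -2]
D2 (bracket A^-8 - A^-4 + 2 - A^4 + A^8 - A^12; 10 crossings at w = -4): V = -t^-6 + t^-5 - t^-4 + 2t^-3 - t^-2 + t^-1
note: V(t) takes 2 values over 2 diagrams, fixing the grouping


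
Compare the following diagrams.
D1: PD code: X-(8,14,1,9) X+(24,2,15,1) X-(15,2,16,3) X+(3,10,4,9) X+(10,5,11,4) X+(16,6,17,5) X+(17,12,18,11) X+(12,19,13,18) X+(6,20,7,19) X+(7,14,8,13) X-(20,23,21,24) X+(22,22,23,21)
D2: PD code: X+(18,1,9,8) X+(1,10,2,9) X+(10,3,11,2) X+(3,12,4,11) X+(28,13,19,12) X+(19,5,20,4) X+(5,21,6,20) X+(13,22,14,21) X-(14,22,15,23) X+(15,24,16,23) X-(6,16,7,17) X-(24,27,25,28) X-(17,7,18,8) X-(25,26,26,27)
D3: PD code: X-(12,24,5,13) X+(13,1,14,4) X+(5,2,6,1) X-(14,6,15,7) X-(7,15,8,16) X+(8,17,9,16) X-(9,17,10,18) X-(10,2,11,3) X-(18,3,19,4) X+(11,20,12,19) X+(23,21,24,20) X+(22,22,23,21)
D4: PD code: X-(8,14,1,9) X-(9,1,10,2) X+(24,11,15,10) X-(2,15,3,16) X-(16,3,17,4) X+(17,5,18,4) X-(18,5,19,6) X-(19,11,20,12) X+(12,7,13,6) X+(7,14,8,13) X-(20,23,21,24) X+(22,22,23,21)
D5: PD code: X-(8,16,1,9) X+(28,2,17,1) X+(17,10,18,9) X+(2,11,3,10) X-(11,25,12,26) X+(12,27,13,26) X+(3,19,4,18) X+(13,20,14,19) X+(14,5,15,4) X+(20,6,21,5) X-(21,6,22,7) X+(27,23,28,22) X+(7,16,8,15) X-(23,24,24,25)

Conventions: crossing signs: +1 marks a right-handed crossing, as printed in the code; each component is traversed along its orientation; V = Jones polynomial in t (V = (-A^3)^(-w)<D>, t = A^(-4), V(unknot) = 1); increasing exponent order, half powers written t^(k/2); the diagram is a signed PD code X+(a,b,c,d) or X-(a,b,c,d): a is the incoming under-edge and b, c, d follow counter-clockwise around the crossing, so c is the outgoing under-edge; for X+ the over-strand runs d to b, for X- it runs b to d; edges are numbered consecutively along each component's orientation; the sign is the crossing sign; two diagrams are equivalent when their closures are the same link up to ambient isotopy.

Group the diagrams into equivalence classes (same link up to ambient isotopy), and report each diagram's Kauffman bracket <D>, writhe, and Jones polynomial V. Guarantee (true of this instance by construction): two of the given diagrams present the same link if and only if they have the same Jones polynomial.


equivalence classes: {D1, D2, D5} | {D3, D4}
D1 (bracket 2A^-6 + A^2 + A^10; 12 crossings at w = +6): V = t^2 + t^4 + 2t^6
D2 (bracket 2A^-12 + A^-4 + A^4; 14 crossings at w = +4): V = t^2 + t^4 + 2t^6
V(D3) = t^-3 + t^-2 + t^-1 + 1  [12 crossings, <D> = 1 + A^4 + A^8 + A^12, w = 0]
V(D4) = t^-3 + t^-2 + t^-1 + 1  [12 crossings, <D> = A^-6 + A^-2 + A^2 + A^6, w = -2]
D5 (bracket 2A^-6 + A^2 + A^10; 14 crossings at w = +6): V = t^2 + t^4 + 2t^6
key observation: V(t) takes 2 values over 5 diagrams, fixing the grouping


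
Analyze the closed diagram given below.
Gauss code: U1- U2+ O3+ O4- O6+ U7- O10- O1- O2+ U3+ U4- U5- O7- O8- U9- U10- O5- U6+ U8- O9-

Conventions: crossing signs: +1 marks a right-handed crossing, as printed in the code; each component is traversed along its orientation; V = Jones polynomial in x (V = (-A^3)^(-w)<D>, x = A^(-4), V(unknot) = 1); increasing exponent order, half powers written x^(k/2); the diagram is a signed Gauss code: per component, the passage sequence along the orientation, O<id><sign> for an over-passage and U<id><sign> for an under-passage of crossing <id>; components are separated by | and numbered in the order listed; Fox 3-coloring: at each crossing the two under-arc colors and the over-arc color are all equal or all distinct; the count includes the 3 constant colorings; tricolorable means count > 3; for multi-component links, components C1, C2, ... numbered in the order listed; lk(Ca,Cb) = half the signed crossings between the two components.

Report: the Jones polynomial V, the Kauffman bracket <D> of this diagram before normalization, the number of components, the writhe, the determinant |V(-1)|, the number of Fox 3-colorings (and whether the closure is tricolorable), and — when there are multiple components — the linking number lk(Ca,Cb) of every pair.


V(x) = -x^-6 + x^-5 - x^-4 + 2x^-3 - x^-2 + x^-1
bracket: A^-8 - A^-4 + 2 - A^4 + A^8 - A^12, w = -4
1 component, writhe -4, over 10 crossings
det 7, colorings 3 of 3^10 — not tricolorable
observation: the span of V is 5, forcing >= 5 crossings in any diagram


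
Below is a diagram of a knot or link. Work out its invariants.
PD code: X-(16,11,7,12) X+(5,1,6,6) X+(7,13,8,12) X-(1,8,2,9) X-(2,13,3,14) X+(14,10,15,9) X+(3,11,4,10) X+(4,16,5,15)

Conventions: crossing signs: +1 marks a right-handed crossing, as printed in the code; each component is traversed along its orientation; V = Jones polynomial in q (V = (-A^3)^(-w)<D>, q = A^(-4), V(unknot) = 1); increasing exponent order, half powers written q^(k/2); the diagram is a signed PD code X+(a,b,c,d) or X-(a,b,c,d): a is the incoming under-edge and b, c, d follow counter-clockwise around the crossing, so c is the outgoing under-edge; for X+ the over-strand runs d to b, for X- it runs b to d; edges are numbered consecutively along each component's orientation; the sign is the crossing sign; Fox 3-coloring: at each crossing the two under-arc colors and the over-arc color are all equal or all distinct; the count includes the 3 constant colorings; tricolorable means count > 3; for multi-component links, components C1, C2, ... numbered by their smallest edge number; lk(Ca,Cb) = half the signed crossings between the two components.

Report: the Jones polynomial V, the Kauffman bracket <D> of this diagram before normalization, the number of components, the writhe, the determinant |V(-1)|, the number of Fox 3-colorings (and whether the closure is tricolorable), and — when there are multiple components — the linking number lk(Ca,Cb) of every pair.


V(q) = -q^(-1/2) - q^(1/2)
bracket: -A^4 - A^8, w = +2
2 components, writhe +2, over 8 crossings
lk(C1,C2) = 0
det 0, colorings 9 of 3^8 — tricolorable
observation: the span of V is 1, within the link bound 8 + 2 - 1


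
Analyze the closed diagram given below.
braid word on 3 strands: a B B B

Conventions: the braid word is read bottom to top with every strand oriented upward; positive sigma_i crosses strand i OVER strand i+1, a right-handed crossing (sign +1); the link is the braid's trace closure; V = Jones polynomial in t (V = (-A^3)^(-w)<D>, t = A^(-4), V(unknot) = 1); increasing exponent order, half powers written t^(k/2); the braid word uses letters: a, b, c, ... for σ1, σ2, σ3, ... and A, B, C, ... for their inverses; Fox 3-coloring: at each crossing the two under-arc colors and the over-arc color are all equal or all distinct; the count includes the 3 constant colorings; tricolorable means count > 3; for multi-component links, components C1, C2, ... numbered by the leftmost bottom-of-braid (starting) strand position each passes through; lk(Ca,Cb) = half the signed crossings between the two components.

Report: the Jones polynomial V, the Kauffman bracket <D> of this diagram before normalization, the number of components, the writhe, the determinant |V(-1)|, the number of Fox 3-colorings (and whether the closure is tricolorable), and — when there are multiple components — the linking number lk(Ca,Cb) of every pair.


V(t) = -t^-4 + t^-3 + t^-1
bracket: A^-2 + A^6 - A^10, w = -2
1 component, writhe -2, over 4 crossings
det 3, colorings 9 of 3^4 — tricolorable
observation: w = -2 (over 4 crossings) is diagram-only; (-A^3)^(2) removes it from V


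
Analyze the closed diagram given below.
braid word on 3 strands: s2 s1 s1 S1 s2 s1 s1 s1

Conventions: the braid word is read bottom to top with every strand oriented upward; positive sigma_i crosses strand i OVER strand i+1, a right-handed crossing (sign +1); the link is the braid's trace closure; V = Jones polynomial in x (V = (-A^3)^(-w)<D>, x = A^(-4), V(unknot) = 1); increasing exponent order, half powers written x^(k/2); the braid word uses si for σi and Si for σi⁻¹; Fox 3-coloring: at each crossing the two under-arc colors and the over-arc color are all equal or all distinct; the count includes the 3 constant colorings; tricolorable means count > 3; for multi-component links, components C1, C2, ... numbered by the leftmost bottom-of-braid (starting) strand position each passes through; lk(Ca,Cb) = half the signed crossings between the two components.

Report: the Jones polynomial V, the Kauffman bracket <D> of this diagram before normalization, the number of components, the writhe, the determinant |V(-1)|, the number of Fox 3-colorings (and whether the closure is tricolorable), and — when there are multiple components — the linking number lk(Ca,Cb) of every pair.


V(x) = x^2 + x^4 - x^5 + x^6 - x^7
bracket: -A^-10 + A^-6 - A^-2 + A^2 + A^10, w = +6
1 component, writhe +6, over 8 crossings
det 5, colorings 3 of 3^8 — not tricolorable
observation: free reduction leaves σ2 σ1 σ2 σ1 σ1 σ1 of the original 8 letters


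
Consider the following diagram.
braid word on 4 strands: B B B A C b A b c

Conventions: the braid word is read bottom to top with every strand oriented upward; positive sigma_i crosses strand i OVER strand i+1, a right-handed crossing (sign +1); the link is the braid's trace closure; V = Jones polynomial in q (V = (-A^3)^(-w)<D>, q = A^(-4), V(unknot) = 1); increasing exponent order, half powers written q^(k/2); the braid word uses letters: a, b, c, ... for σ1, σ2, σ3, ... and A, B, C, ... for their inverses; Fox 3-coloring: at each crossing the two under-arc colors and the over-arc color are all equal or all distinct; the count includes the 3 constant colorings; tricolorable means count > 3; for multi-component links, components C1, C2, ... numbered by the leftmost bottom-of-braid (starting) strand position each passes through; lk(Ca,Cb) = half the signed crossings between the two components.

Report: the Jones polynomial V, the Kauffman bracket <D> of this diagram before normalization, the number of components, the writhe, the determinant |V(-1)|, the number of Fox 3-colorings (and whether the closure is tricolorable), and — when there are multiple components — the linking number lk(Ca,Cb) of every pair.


V = -q^-6 + 2q^-5 - 2q^-4 + 3q^-3 - 3q^-2 + 2q^-1 - 1 + q
<D> = -A^-13 + A^-9 - 2A^-5 + 3A^-1 - 3A^3 + 2A^7 - 2A^11 + A^15 (w = -3)
1 component over 9 crossings, w = -3
9 Fox colorings among 3^9, |V(-1)| = 15: tricolorable
why: |V(-1)| = 15: so tricolorable, since 3 divides 15


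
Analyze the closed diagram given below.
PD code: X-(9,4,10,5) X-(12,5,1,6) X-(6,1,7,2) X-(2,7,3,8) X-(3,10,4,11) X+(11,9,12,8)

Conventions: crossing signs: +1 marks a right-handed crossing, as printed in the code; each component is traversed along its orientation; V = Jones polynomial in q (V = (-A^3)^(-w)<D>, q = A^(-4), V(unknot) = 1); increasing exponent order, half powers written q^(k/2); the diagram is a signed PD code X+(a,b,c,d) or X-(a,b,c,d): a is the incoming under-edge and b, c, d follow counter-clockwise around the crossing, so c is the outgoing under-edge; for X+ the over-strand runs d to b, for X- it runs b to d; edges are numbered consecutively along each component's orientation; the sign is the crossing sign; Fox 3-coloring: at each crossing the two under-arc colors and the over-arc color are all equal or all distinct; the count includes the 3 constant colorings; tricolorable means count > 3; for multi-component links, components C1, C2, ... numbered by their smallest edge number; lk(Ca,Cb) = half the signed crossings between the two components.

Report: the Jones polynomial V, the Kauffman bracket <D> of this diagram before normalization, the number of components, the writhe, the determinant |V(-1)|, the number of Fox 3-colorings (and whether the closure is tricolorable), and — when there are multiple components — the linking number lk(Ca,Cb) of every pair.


V(q) = -q^-6 + q^-5 - q^-4 + 2q^-3 - q^-2 + q^-1
bracket: A^-8 - A^-4 + 2 - A^4 + A^8 - A^12, w = -4
1 component, writhe -4, over 6 crossings
det 7, colorings 3 of 3^6 — not tricolorable
observation: |V(-1)| = 7: so not tricolorable, since 3 does not divide 7


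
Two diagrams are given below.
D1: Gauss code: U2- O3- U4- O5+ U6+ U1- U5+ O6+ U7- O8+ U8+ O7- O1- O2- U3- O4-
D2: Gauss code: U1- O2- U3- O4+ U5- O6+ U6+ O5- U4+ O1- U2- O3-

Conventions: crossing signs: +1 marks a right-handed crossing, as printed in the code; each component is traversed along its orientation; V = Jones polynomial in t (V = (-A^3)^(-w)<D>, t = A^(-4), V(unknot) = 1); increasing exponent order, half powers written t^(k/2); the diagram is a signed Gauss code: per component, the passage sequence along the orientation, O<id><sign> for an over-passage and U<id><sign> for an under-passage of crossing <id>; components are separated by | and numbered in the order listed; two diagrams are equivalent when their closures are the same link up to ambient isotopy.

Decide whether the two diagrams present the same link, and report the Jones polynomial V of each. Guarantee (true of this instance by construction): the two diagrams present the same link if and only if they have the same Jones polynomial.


equivalent: yes
V(D1) = -t^-4 + t^-3 + t^-1  (w -2, c 8, <D> = A^-2 + A^6 - A^10)
V(D2) = -t^-4 + t^-3 + t^-1  [6 crossings, <D> = A^-2 + A^6 - A^10, w = -2]
key observation: one V(t) for all 2 diagrams — one class (guaranteed)


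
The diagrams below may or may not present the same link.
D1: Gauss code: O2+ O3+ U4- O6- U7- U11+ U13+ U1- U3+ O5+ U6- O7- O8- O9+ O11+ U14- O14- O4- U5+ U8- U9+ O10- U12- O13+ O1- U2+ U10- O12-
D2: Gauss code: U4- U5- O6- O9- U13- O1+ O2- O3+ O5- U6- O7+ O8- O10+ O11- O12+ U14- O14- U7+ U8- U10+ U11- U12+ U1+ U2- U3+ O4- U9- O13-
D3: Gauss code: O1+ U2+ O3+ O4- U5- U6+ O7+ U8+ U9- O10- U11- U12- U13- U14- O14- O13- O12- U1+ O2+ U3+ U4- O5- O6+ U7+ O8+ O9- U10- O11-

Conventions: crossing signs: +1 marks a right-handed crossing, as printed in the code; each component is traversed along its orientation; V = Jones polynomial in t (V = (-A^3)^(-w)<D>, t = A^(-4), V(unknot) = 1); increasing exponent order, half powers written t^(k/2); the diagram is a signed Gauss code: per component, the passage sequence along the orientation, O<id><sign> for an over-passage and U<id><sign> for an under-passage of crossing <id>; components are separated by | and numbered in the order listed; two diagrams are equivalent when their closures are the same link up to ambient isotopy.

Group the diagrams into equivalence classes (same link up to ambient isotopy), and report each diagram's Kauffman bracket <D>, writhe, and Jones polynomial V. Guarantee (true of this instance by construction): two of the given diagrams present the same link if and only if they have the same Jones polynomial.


classes: {D1} | {D2} | {D3}
V(D1) = t^-2 - t^-1 + 1 - t + t^2  [14 crossings, <D> = A^-14 - A^-10 + A^-6 - A^-2 + A^2, w = -2]
D2 (bracket A^-8 - A^-4 + 2 - A^4 + A^8 - A^12; 14 crossings at w = -4): V = -t^-6 + t^-5 - t^-4 + 2t^-3 - t^-2 + t^-1
V(D3) = 1  [14 crossings, <D> = A^-6, w = -2]
note: 3 values of V(t) split the 3 diagrams
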